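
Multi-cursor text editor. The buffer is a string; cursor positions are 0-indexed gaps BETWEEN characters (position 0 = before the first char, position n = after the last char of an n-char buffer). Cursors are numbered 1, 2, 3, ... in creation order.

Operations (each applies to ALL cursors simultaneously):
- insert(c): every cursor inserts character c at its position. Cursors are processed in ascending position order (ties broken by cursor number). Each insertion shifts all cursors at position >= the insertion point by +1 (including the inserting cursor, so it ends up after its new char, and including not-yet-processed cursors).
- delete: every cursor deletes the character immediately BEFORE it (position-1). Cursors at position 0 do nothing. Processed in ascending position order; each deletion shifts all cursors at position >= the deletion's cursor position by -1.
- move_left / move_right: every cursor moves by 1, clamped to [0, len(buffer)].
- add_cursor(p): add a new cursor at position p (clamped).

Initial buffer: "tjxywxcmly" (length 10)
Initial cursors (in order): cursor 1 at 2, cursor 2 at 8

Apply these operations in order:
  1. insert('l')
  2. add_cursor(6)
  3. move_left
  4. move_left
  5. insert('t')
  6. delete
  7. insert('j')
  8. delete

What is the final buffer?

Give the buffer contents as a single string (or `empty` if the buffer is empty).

Answer: tjlxywxcmlly

Derivation:
After op 1 (insert('l')): buffer="tjlxywxcmlly" (len 12), cursors c1@3 c2@10, authorship ..1......2..
After op 2 (add_cursor(6)): buffer="tjlxywxcmlly" (len 12), cursors c1@3 c3@6 c2@10, authorship ..1......2..
After op 3 (move_left): buffer="tjlxywxcmlly" (len 12), cursors c1@2 c3@5 c2@9, authorship ..1......2..
After op 4 (move_left): buffer="tjlxywxcmlly" (len 12), cursors c1@1 c3@4 c2@8, authorship ..1......2..
After op 5 (insert('t')): buffer="ttjlxtywxctmlly" (len 15), cursors c1@2 c3@6 c2@11, authorship .1.1.3....2.2..
After op 6 (delete): buffer="tjlxywxcmlly" (len 12), cursors c1@1 c3@4 c2@8, authorship ..1......2..
After op 7 (insert('j')): buffer="tjjlxjywxcjmlly" (len 15), cursors c1@2 c3@6 c2@11, authorship .1.1.3....2.2..
After op 8 (delete): buffer="tjlxywxcmlly" (len 12), cursors c1@1 c3@4 c2@8, authorship ..1......2..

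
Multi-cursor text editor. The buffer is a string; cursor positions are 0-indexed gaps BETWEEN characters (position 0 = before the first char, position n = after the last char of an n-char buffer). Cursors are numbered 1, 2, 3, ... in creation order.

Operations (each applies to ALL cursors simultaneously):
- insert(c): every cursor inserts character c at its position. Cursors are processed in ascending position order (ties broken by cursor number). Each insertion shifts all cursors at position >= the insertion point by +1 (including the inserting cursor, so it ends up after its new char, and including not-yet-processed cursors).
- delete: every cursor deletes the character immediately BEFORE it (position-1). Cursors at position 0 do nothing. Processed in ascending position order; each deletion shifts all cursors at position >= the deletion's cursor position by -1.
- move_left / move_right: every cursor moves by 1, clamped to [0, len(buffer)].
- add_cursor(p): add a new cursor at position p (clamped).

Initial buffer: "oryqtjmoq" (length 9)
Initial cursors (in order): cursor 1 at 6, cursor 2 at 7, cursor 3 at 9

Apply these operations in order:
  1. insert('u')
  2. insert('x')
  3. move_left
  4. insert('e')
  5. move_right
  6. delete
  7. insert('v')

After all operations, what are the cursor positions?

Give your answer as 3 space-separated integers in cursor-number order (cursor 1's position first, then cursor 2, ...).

After op 1 (insert('u')): buffer="oryqtjumuoqu" (len 12), cursors c1@7 c2@9 c3@12, authorship ......1.2..3
After op 2 (insert('x')): buffer="oryqtjuxmuxoqux" (len 15), cursors c1@8 c2@11 c3@15, authorship ......11.22..33
After op 3 (move_left): buffer="oryqtjuxmuxoqux" (len 15), cursors c1@7 c2@10 c3@14, authorship ......11.22..33
After op 4 (insert('e')): buffer="oryqtjuexmuexoquex" (len 18), cursors c1@8 c2@12 c3@17, authorship ......111.222..333
After op 5 (move_right): buffer="oryqtjuexmuexoquex" (len 18), cursors c1@9 c2@13 c3@18, authorship ......111.222..333
After op 6 (delete): buffer="oryqtjuemueoque" (len 15), cursors c1@8 c2@11 c3@15, authorship ......11.22..33
After op 7 (insert('v')): buffer="oryqtjuevmuevoquev" (len 18), cursors c1@9 c2@13 c3@18, authorship ......111.222..333

Answer: 9 13 18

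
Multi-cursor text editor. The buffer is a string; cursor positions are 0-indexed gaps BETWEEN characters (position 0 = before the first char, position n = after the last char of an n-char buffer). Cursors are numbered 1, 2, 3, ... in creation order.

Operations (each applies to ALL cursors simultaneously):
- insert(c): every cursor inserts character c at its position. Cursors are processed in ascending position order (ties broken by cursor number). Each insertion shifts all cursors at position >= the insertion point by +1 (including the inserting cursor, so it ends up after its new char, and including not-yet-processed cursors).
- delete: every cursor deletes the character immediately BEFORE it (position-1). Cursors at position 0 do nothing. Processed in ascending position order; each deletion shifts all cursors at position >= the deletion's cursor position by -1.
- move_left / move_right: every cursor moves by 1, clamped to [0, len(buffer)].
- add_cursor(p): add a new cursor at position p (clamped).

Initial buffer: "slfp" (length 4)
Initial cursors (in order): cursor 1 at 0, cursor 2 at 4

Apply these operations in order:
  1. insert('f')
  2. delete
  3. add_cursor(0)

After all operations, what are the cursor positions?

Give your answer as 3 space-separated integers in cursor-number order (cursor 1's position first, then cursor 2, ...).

Answer: 0 4 0

Derivation:
After op 1 (insert('f')): buffer="fslfpf" (len 6), cursors c1@1 c2@6, authorship 1....2
After op 2 (delete): buffer="slfp" (len 4), cursors c1@0 c2@4, authorship ....
After op 3 (add_cursor(0)): buffer="slfp" (len 4), cursors c1@0 c3@0 c2@4, authorship ....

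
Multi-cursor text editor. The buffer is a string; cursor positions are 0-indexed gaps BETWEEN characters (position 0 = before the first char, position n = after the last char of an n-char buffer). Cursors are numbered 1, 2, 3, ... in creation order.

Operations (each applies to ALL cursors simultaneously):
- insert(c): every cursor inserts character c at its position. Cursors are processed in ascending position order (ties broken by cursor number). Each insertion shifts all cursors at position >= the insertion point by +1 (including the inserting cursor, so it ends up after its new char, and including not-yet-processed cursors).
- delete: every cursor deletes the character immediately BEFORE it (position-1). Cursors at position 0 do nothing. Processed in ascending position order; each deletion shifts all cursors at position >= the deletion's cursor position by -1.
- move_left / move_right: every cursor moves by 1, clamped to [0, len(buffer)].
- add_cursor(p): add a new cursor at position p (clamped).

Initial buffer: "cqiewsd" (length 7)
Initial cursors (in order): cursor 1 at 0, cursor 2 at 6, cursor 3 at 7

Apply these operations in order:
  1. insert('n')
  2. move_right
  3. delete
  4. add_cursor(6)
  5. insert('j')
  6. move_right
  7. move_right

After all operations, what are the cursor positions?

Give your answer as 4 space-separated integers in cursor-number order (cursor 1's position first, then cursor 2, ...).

After op 1 (insert('n')): buffer="ncqiewsndn" (len 10), cursors c1@1 c2@8 c3@10, authorship 1......2.3
After op 2 (move_right): buffer="ncqiewsndn" (len 10), cursors c1@2 c2@9 c3@10, authorship 1......2.3
After op 3 (delete): buffer="nqiewsn" (len 7), cursors c1@1 c2@7 c3@7, authorship 1.....2
After op 4 (add_cursor(6)): buffer="nqiewsn" (len 7), cursors c1@1 c4@6 c2@7 c3@7, authorship 1.....2
After op 5 (insert('j')): buffer="njqiewsjnjj" (len 11), cursors c1@2 c4@8 c2@11 c3@11, authorship 11.....4223
After op 6 (move_right): buffer="njqiewsjnjj" (len 11), cursors c1@3 c4@9 c2@11 c3@11, authorship 11.....4223
After op 7 (move_right): buffer="njqiewsjnjj" (len 11), cursors c1@4 c4@10 c2@11 c3@11, authorship 11.....4223

Answer: 4 11 11 10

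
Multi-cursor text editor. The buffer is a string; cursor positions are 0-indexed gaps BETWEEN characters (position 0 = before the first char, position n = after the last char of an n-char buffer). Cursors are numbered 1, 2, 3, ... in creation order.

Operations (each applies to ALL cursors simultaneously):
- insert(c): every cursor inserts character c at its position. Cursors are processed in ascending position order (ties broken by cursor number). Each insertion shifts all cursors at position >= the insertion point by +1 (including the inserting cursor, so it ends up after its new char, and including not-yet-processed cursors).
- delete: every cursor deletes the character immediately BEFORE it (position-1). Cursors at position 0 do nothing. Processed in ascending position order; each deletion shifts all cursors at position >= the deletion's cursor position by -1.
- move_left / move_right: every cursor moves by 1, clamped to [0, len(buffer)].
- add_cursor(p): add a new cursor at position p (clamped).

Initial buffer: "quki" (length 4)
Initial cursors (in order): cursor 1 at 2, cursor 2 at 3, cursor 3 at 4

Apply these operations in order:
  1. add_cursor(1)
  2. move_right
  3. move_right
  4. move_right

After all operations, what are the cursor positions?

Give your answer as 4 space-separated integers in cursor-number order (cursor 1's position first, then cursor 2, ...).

Answer: 4 4 4 4

Derivation:
After op 1 (add_cursor(1)): buffer="quki" (len 4), cursors c4@1 c1@2 c2@3 c3@4, authorship ....
After op 2 (move_right): buffer="quki" (len 4), cursors c4@2 c1@3 c2@4 c3@4, authorship ....
After op 3 (move_right): buffer="quki" (len 4), cursors c4@3 c1@4 c2@4 c3@4, authorship ....
After op 4 (move_right): buffer="quki" (len 4), cursors c1@4 c2@4 c3@4 c4@4, authorship ....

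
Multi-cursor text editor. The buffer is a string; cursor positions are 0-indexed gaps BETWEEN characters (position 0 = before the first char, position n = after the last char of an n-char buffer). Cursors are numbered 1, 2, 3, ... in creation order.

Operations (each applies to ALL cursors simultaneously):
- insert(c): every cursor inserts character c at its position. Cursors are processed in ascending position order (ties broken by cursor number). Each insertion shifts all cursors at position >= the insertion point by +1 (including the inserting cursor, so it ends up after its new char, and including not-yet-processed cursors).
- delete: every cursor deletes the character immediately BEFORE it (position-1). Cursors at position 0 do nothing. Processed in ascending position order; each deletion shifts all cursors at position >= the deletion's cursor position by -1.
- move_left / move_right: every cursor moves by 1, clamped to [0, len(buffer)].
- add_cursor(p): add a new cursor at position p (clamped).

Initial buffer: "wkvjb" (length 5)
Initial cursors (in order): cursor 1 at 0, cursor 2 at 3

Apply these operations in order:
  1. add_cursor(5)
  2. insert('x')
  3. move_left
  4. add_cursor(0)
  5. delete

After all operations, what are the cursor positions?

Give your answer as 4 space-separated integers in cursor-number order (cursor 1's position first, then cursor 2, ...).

After op 1 (add_cursor(5)): buffer="wkvjb" (len 5), cursors c1@0 c2@3 c3@5, authorship .....
After op 2 (insert('x')): buffer="xwkvxjbx" (len 8), cursors c1@1 c2@5 c3@8, authorship 1...2..3
After op 3 (move_left): buffer="xwkvxjbx" (len 8), cursors c1@0 c2@4 c3@7, authorship 1...2..3
After op 4 (add_cursor(0)): buffer="xwkvxjbx" (len 8), cursors c1@0 c4@0 c2@4 c3@7, authorship 1...2..3
After op 5 (delete): buffer="xwkxjx" (len 6), cursors c1@0 c4@0 c2@3 c3@5, authorship 1..2.3

Answer: 0 3 5 0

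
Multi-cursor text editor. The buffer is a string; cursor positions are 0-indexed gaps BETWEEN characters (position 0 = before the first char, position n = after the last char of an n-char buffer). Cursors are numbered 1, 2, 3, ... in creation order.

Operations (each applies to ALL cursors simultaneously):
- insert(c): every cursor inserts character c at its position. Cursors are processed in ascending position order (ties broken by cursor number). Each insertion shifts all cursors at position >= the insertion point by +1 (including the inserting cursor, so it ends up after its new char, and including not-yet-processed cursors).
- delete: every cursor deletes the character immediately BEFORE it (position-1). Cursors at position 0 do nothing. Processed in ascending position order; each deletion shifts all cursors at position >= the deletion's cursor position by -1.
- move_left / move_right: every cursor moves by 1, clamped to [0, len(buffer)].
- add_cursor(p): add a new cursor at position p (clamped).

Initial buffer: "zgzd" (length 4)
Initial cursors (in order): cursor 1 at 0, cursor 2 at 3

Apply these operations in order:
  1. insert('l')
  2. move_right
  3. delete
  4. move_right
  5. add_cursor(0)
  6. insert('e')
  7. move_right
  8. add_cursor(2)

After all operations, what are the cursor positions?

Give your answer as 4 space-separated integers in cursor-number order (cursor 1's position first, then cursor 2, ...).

After op 1 (insert('l')): buffer="lzgzld" (len 6), cursors c1@1 c2@5, authorship 1...2.
After op 2 (move_right): buffer="lzgzld" (len 6), cursors c1@2 c2@6, authorship 1...2.
After op 3 (delete): buffer="lgzl" (len 4), cursors c1@1 c2@4, authorship 1..2
After op 4 (move_right): buffer="lgzl" (len 4), cursors c1@2 c2@4, authorship 1..2
After op 5 (add_cursor(0)): buffer="lgzl" (len 4), cursors c3@0 c1@2 c2@4, authorship 1..2
After op 6 (insert('e')): buffer="elgezle" (len 7), cursors c3@1 c1@4 c2@7, authorship 31.1.22
After op 7 (move_right): buffer="elgezle" (len 7), cursors c3@2 c1@5 c2@7, authorship 31.1.22
After op 8 (add_cursor(2)): buffer="elgezle" (len 7), cursors c3@2 c4@2 c1@5 c2@7, authorship 31.1.22

Answer: 5 7 2 2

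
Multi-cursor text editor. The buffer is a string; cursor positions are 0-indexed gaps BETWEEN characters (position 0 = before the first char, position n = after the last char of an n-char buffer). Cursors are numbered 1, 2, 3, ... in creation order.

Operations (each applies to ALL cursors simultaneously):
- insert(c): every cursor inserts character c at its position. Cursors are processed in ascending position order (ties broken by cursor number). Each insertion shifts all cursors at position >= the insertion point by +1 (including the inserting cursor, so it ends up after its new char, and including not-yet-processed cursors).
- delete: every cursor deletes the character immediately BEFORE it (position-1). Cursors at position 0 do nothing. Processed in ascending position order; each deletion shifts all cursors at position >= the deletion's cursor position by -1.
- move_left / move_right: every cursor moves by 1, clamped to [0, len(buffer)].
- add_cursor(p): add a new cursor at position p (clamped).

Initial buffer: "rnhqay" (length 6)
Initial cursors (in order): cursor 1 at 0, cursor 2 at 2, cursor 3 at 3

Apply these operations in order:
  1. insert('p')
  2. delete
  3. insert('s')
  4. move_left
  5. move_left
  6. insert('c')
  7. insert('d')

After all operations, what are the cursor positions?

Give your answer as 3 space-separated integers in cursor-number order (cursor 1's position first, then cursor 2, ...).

Answer: 2 6 10

Derivation:
After op 1 (insert('p')): buffer="prnphpqay" (len 9), cursors c1@1 c2@4 c3@6, authorship 1..2.3...
After op 2 (delete): buffer="rnhqay" (len 6), cursors c1@0 c2@2 c3@3, authorship ......
After op 3 (insert('s')): buffer="srnshsqay" (len 9), cursors c1@1 c2@4 c3@6, authorship 1..2.3...
After op 4 (move_left): buffer="srnshsqay" (len 9), cursors c1@0 c2@3 c3@5, authorship 1..2.3...
After op 5 (move_left): buffer="srnshsqay" (len 9), cursors c1@0 c2@2 c3@4, authorship 1..2.3...
After op 6 (insert('c')): buffer="csrcnschsqay" (len 12), cursors c1@1 c2@4 c3@7, authorship 11.2.23.3...
After op 7 (insert('d')): buffer="cdsrcdnscdhsqay" (len 15), cursors c1@2 c2@6 c3@10, authorship 111.22.233.3...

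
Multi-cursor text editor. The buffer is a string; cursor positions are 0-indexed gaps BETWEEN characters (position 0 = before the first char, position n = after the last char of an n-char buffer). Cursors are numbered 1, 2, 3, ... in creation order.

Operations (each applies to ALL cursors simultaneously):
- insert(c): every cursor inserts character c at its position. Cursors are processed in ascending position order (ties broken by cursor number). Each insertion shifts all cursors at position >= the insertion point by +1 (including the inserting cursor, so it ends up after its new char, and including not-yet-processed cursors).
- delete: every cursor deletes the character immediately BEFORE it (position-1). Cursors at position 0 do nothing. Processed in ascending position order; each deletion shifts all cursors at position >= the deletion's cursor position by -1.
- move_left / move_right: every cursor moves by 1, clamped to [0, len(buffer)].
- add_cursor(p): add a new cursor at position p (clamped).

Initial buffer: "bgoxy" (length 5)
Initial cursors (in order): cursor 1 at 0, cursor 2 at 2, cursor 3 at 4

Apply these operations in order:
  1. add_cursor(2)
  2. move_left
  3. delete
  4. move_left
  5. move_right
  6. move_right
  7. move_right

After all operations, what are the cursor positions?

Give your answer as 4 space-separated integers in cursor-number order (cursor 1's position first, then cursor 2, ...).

After op 1 (add_cursor(2)): buffer="bgoxy" (len 5), cursors c1@0 c2@2 c4@2 c3@4, authorship .....
After op 2 (move_left): buffer="bgoxy" (len 5), cursors c1@0 c2@1 c4@1 c3@3, authorship .....
After op 3 (delete): buffer="gxy" (len 3), cursors c1@0 c2@0 c4@0 c3@1, authorship ...
After op 4 (move_left): buffer="gxy" (len 3), cursors c1@0 c2@0 c3@0 c4@0, authorship ...
After op 5 (move_right): buffer="gxy" (len 3), cursors c1@1 c2@1 c3@1 c4@1, authorship ...
After op 6 (move_right): buffer="gxy" (len 3), cursors c1@2 c2@2 c3@2 c4@2, authorship ...
After op 7 (move_right): buffer="gxy" (len 3), cursors c1@3 c2@3 c3@3 c4@3, authorship ...

Answer: 3 3 3 3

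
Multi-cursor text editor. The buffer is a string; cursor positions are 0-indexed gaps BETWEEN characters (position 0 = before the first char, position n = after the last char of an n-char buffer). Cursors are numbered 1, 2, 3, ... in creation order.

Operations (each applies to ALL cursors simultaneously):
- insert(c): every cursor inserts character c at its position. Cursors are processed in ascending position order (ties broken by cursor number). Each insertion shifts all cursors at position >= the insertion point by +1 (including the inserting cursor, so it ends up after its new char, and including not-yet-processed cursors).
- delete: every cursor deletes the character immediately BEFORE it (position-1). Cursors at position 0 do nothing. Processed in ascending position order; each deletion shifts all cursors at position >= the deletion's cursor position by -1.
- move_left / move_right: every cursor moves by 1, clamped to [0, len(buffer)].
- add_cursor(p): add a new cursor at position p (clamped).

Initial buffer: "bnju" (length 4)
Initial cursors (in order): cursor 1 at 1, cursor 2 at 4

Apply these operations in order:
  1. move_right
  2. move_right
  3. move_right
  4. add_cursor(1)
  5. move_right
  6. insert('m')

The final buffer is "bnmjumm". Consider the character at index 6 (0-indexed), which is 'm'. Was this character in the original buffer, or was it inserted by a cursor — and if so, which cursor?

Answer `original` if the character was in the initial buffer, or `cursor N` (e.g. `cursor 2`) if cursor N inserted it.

After op 1 (move_right): buffer="bnju" (len 4), cursors c1@2 c2@4, authorship ....
After op 2 (move_right): buffer="bnju" (len 4), cursors c1@3 c2@4, authorship ....
After op 3 (move_right): buffer="bnju" (len 4), cursors c1@4 c2@4, authorship ....
After op 4 (add_cursor(1)): buffer="bnju" (len 4), cursors c3@1 c1@4 c2@4, authorship ....
After op 5 (move_right): buffer="bnju" (len 4), cursors c3@2 c1@4 c2@4, authorship ....
After op 6 (insert('m')): buffer="bnmjumm" (len 7), cursors c3@3 c1@7 c2@7, authorship ..3..12
Authorship (.=original, N=cursor N): . . 3 . . 1 2
Index 6: author = 2

Answer: cursor 2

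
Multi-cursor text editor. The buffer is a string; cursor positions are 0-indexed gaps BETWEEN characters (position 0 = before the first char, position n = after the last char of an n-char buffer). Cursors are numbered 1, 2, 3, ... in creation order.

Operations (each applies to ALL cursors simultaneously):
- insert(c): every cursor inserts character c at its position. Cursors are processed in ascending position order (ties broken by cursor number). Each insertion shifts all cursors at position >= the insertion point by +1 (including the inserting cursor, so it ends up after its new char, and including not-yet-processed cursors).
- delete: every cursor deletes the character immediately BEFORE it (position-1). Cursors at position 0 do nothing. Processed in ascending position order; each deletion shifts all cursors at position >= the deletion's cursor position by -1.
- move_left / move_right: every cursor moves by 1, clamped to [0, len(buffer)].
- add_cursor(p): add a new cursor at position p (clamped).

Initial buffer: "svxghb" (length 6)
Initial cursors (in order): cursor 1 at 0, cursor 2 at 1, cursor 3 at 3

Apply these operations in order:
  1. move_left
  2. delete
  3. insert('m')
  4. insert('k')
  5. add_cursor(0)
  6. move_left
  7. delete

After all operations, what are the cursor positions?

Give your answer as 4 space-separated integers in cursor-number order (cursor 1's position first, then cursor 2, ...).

After op 1 (move_left): buffer="svxghb" (len 6), cursors c1@0 c2@0 c3@2, authorship ......
After op 2 (delete): buffer="sxghb" (len 5), cursors c1@0 c2@0 c3@1, authorship .....
After op 3 (insert('m')): buffer="mmsmxghb" (len 8), cursors c1@2 c2@2 c3@4, authorship 12.3....
After op 4 (insert('k')): buffer="mmkksmkxghb" (len 11), cursors c1@4 c2@4 c3@7, authorship 1212.33....
After op 5 (add_cursor(0)): buffer="mmkksmkxghb" (len 11), cursors c4@0 c1@4 c2@4 c3@7, authorship 1212.33....
After op 6 (move_left): buffer="mmkksmkxghb" (len 11), cursors c4@0 c1@3 c2@3 c3@6, authorship 1212.33....
After op 7 (delete): buffer="mkskxghb" (len 8), cursors c4@0 c1@1 c2@1 c3@3, authorship 12.3....

Answer: 1 1 3 0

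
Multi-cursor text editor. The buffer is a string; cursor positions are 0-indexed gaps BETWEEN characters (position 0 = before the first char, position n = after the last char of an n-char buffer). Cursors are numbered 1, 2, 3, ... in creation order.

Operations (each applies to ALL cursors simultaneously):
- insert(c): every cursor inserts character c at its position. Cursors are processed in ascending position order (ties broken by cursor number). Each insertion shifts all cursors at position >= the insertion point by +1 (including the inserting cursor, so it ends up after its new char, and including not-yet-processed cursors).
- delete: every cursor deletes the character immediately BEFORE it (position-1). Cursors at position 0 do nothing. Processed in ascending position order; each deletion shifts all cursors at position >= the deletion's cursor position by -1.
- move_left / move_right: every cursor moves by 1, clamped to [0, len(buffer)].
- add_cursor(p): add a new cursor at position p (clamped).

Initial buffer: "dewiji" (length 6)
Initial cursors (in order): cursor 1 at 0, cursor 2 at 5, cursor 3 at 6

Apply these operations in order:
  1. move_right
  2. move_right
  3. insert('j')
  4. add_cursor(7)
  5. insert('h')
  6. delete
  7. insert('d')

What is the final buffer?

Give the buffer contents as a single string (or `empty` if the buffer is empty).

After op 1 (move_right): buffer="dewiji" (len 6), cursors c1@1 c2@6 c3@6, authorship ......
After op 2 (move_right): buffer="dewiji" (len 6), cursors c1@2 c2@6 c3@6, authorship ......
After op 3 (insert('j')): buffer="dejwijijj" (len 9), cursors c1@3 c2@9 c3@9, authorship ..1....23
After op 4 (add_cursor(7)): buffer="dejwijijj" (len 9), cursors c1@3 c4@7 c2@9 c3@9, authorship ..1....23
After op 5 (insert('h')): buffer="dejhwijihjjhh" (len 13), cursors c1@4 c4@9 c2@13 c3@13, authorship ..11....42323
After op 6 (delete): buffer="dejwijijj" (len 9), cursors c1@3 c4@7 c2@9 c3@9, authorship ..1....23
After op 7 (insert('d')): buffer="dejdwijidjjdd" (len 13), cursors c1@4 c4@9 c2@13 c3@13, authorship ..11....42323

Answer: dejdwijidjjdd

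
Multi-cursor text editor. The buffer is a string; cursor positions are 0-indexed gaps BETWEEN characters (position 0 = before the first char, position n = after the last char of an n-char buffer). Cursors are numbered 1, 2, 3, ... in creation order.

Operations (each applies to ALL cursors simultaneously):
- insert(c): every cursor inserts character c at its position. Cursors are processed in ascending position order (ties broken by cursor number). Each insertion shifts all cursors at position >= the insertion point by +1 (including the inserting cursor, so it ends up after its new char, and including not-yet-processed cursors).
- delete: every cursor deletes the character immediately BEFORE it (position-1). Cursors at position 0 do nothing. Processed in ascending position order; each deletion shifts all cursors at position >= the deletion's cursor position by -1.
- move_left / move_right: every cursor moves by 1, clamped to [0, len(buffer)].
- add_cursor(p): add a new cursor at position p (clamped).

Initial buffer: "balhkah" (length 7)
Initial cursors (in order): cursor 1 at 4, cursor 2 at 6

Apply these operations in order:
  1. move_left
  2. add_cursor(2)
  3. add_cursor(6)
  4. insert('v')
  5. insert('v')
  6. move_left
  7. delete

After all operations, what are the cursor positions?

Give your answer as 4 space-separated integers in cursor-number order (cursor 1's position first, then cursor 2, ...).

After op 1 (move_left): buffer="balhkah" (len 7), cursors c1@3 c2@5, authorship .......
After op 2 (add_cursor(2)): buffer="balhkah" (len 7), cursors c3@2 c1@3 c2@5, authorship .......
After op 3 (add_cursor(6)): buffer="balhkah" (len 7), cursors c3@2 c1@3 c2@5 c4@6, authorship .......
After op 4 (insert('v')): buffer="bavlvhkvavh" (len 11), cursors c3@3 c1@5 c2@8 c4@10, authorship ..3.1..2.4.
After op 5 (insert('v')): buffer="bavvlvvhkvvavvh" (len 15), cursors c3@4 c1@7 c2@11 c4@14, authorship ..33.11..22.44.
After op 6 (move_left): buffer="bavvlvvhkvvavvh" (len 15), cursors c3@3 c1@6 c2@10 c4@13, authorship ..33.11..22.44.
After op 7 (delete): buffer="bavlvhkvavh" (len 11), cursors c3@2 c1@4 c2@7 c4@9, authorship ..3.1..2.4.

Answer: 4 7 2 9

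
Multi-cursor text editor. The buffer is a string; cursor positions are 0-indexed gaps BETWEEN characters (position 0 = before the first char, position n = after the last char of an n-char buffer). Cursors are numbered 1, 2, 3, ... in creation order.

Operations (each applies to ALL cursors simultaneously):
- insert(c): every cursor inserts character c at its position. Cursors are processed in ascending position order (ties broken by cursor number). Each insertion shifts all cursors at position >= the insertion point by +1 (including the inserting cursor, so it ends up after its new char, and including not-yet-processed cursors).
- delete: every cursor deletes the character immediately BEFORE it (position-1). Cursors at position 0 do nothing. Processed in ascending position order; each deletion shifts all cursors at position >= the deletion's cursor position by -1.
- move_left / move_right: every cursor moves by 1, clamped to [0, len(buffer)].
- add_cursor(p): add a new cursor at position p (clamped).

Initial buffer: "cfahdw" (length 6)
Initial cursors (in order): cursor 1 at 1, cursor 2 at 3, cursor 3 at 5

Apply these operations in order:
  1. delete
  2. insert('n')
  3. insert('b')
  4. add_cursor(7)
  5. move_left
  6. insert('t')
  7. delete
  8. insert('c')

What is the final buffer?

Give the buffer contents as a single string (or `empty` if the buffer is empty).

Answer: ncbfncbhcncbw

Derivation:
After op 1 (delete): buffer="fhw" (len 3), cursors c1@0 c2@1 c3@2, authorship ...
After op 2 (insert('n')): buffer="nfnhnw" (len 6), cursors c1@1 c2@3 c3@5, authorship 1.2.3.
After op 3 (insert('b')): buffer="nbfnbhnbw" (len 9), cursors c1@2 c2@5 c3@8, authorship 11.22.33.
After op 4 (add_cursor(7)): buffer="nbfnbhnbw" (len 9), cursors c1@2 c2@5 c4@7 c3@8, authorship 11.22.33.
After op 5 (move_left): buffer="nbfnbhnbw" (len 9), cursors c1@1 c2@4 c4@6 c3@7, authorship 11.22.33.
After op 6 (insert('t')): buffer="ntbfntbhtntbw" (len 13), cursors c1@2 c2@6 c4@9 c3@11, authorship 111.222.4333.
After op 7 (delete): buffer="nbfnbhnbw" (len 9), cursors c1@1 c2@4 c4@6 c3@7, authorship 11.22.33.
After op 8 (insert('c')): buffer="ncbfncbhcncbw" (len 13), cursors c1@2 c2@6 c4@9 c3@11, authorship 111.222.4333.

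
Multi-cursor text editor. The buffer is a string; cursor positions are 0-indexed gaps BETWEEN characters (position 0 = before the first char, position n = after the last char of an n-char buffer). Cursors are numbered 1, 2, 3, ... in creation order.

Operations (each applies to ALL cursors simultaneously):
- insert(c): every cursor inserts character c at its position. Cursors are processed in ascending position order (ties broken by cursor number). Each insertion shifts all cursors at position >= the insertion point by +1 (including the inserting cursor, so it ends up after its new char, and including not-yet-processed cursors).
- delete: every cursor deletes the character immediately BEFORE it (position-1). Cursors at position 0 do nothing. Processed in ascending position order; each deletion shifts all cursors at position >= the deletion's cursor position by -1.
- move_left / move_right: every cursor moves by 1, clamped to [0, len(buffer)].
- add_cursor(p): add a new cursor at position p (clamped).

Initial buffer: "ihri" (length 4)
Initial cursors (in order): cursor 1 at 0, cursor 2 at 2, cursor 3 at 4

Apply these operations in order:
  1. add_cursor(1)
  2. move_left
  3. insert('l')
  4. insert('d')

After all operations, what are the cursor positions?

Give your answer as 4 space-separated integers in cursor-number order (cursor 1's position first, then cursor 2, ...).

Answer: 4 7 11 4

Derivation:
After op 1 (add_cursor(1)): buffer="ihri" (len 4), cursors c1@0 c4@1 c2@2 c3@4, authorship ....
After op 2 (move_left): buffer="ihri" (len 4), cursors c1@0 c4@0 c2@1 c3@3, authorship ....
After op 3 (insert('l')): buffer="llilhrli" (len 8), cursors c1@2 c4@2 c2@4 c3@7, authorship 14.2..3.
After op 4 (insert('d')): buffer="llddildhrldi" (len 12), cursors c1@4 c4@4 c2@7 c3@11, authorship 1414.22..33.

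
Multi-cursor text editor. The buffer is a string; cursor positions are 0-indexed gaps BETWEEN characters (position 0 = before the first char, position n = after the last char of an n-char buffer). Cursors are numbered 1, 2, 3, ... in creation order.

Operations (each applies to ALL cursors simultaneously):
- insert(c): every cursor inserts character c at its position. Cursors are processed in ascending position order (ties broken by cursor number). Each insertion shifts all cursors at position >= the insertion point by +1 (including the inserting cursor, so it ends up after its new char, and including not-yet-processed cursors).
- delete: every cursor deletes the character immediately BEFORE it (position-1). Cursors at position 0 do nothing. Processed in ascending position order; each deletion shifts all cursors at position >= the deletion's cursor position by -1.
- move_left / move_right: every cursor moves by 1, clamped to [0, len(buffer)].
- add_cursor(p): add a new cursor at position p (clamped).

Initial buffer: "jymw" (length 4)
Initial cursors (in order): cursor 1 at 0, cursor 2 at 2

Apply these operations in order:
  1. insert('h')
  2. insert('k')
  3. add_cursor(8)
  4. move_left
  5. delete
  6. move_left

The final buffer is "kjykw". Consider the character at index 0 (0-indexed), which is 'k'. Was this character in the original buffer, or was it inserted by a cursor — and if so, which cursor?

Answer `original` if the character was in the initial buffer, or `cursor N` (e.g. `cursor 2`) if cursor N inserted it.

After op 1 (insert('h')): buffer="hjyhmw" (len 6), cursors c1@1 c2@4, authorship 1..2..
After op 2 (insert('k')): buffer="hkjyhkmw" (len 8), cursors c1@2 c2@6, authorship 11..22..
After op 3 (add_cursor(8)): buffer="hkjyhkmw" (len 8), cursors c1@2 c2@6 c3@8, authorship 11..22..
After op 4 (move_left): buffer="hkjyhkmw" (len 8), cursors c1@1 c2@5 c3@7, authorship 11..22..
After op 5 (delete): buffer="kjykw" (len 5), cursors c1@0 c2@3 c3@4, authorship 1..2.
After op 6 (move_left): buffer="kjykw" (len 5), cursors c1@0 c2@2 c3@3, authorship 1..2.
Authorship (.=original, N=cursor N): 1 . . 2 .
Index 0: author = 1

Answer: cursor 1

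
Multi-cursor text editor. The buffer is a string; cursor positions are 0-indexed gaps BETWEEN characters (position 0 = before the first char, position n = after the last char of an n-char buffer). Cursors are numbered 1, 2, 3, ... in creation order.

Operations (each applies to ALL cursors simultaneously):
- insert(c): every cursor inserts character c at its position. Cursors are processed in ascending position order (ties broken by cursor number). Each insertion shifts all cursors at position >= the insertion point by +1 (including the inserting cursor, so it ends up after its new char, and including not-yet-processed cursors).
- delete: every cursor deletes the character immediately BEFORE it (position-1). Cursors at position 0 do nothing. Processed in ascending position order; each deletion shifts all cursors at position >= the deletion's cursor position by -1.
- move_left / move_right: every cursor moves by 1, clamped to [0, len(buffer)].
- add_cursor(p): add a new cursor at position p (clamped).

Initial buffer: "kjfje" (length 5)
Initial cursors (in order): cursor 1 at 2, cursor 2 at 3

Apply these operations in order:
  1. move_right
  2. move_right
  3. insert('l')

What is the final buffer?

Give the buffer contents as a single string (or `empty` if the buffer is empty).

Answer: kjfjlel

Derivation:
After op 1 (move_right): buffer="kjfje" (len 5), cursors c1@3 c2@4, authorship .....
After op 2 (move_right): buffer="kjfje" (len 5), cursors c1@4 c2@5, authorship .....
After op 3 (insert('l')): buffer="kjfjlel" (len 7), cursors c1@5 c2@7, authorship ....1.2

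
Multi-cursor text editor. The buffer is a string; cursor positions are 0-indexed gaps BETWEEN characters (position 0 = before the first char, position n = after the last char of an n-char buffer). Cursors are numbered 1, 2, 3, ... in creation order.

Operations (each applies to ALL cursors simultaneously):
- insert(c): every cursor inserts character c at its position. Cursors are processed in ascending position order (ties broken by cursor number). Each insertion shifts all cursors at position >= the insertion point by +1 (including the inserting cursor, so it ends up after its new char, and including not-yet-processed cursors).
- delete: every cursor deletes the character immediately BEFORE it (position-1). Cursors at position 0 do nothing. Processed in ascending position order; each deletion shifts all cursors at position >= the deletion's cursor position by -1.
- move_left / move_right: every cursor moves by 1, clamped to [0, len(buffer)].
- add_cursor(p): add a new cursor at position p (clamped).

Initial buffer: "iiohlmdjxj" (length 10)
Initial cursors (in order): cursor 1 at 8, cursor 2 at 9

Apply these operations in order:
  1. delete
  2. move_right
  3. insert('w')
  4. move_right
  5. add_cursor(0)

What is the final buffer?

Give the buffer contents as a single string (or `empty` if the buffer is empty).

Answer: iiohlmdjww

Derivation:
After op 1 (delete): buffer="iiohlmdj" (len 8), cursors c1@7 c2@7, authorship ........
After op 2 (move_right): buffer="iiohlmdj" (len 8), cursors c1@8 c2@8, authorship ........
After op 3 (insert('w')): buffer="iiohlmdjww" (len 10), cursors c1@10 c2@10, authorship ........12
After op 4 (move_right): buffer="iiohlmdjww" (len 10), cursors c1@10 c2@10, authorship ........12
After op 5 (add_cursor(0)): buffer="iiohlmdjww" (len 10), cursors c3@0 c1@10 c2@10, authorship ........12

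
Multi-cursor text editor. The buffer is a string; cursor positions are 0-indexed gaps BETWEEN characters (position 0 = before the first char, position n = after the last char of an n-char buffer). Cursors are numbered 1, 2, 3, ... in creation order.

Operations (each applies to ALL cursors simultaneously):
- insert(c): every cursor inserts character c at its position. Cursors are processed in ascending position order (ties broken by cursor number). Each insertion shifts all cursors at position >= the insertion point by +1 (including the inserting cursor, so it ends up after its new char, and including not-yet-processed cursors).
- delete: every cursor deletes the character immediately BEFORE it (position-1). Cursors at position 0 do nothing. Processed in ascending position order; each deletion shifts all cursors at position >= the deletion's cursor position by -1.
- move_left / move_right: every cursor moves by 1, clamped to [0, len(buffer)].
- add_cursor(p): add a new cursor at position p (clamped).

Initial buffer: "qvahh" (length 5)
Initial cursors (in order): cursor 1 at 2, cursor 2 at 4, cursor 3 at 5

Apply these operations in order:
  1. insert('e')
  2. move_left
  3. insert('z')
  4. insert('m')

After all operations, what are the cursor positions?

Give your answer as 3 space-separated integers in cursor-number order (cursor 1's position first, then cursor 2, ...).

After op 1 (insert('e')): buffer="qveahehe" (len 8), cursors c1@3 c2@6 c3@8, authorship ..1..2.3
After op 2 (move_left): buffer="qveahehe" (len 8), cursors c1@2 c2@5 c3@7, authorship ..1..2.3
After op 3 (insert('z')): buffer="qvzeahzehze" (len 11), cursors c1@3 c2@7 c3@10, authorship ..11..22.33
After op 4 (insert('m')): buffer="qvzmeahzmehzme" (len 14), cursors c1@4 c2@9 c3@13, authorship ..111..222.333

Answer: 4 9 13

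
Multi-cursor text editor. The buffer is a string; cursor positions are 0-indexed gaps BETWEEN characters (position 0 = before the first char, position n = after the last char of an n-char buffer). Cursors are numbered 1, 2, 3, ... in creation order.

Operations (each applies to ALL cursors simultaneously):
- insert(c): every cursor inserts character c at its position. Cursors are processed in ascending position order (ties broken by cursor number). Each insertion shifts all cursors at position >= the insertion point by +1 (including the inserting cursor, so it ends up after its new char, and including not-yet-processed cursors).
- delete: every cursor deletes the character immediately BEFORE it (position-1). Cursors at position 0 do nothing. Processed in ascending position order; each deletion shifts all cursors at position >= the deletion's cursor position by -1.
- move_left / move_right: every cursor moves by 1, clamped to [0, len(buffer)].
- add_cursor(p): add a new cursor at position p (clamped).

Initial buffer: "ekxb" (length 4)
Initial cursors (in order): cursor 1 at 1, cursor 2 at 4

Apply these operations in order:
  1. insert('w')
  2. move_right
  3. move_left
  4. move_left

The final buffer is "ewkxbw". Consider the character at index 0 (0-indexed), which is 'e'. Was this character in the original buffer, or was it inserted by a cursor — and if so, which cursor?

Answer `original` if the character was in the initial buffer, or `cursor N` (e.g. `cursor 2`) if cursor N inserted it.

Answer: original

Derivation:
After op 1 (insert('w')): buffer="ewkxbw" (len 6), cursors c1@2 c2@6, authorship .1...2
After op 2 (move_right): buffer="ewkxbw" (len 6), cursors c1@3 c2@6, authorship .1...2
After op 3 (move_left): buffer="ewkxbw" (len 6), cursors c1@2 c2@5, authorship .1...2
After op 4 (move_left): buffer="ewkxbw" (len 6), cursors c1@1 c2@4, authorship .1...2
Authorship (.=original, N=cursor N): . 1 . . . 2
Index 0: author = original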